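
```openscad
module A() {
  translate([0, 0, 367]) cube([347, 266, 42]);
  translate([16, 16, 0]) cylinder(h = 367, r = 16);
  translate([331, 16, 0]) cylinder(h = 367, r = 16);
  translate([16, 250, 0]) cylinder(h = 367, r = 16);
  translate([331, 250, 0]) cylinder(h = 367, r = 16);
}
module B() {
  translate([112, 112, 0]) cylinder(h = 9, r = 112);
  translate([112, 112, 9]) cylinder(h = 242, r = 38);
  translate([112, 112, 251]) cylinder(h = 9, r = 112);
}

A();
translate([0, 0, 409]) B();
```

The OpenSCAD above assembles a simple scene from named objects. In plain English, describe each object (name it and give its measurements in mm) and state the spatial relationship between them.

A is a simple wooden stool: a rectangular seat 347 mm (x) by 266 mm (y), 42 mm thick, top face at z = 409 mm, on four round legs, each 32 mm in diameter. The legs rest on z = 0, each leg's axis is inset half a diameter from the nearest pair of seat edges (so the leg's bounding box is flush with the corner).

B is a spool: two coaxial disc flanges of radius 112 mm and thickness 9 mm, joined by a core cylinder of radius 38 mm and height 242 mm. The lower flange rests on z = 0 and the three cylinders share a vertical axis.

The spool is on top of the stool.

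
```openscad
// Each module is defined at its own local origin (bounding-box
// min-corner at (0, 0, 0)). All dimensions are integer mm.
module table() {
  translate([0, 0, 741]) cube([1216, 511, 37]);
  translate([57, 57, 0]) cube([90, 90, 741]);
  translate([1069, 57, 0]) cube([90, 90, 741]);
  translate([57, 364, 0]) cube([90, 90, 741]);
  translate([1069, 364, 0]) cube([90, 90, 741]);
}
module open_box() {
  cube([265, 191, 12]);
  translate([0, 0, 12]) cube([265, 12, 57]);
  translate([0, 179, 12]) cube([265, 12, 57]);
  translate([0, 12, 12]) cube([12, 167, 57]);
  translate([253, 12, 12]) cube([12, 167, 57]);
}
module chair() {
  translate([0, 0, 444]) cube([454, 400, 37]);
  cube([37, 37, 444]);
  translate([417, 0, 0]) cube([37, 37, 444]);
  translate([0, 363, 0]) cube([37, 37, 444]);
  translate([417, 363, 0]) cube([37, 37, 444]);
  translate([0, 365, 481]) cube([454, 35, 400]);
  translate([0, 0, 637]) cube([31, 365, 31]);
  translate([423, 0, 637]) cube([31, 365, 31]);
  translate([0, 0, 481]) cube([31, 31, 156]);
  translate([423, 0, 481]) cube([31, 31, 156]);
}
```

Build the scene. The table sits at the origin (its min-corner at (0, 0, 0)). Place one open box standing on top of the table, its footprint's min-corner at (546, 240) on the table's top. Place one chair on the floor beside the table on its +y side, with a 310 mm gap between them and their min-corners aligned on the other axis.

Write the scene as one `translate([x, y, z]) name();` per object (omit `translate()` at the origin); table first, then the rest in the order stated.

table();
translate([546, 240, 778]) open_box();
translate([0, 821, 0]) chair();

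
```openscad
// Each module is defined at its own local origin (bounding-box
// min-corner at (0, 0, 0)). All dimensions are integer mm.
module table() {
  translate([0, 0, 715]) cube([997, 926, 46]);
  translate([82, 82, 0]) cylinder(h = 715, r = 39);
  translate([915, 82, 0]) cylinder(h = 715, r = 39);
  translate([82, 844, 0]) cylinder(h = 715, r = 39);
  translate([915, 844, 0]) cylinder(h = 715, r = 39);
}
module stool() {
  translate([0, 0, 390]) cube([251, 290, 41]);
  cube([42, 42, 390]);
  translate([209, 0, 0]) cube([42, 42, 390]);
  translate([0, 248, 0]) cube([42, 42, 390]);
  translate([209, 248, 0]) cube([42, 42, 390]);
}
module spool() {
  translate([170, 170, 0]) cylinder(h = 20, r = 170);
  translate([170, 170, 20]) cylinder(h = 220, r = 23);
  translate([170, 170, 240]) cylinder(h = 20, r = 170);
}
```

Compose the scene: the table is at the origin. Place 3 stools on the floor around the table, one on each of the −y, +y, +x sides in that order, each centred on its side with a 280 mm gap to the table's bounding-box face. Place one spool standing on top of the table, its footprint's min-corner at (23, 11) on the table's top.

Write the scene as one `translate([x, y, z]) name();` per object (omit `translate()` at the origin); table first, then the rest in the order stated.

table();
translate([373, -570, 0]) stool();
translate([373, 1206, 0]) stool();
translate([1277, 318, 0]) stool();
translate([23, 11, 761]) spool();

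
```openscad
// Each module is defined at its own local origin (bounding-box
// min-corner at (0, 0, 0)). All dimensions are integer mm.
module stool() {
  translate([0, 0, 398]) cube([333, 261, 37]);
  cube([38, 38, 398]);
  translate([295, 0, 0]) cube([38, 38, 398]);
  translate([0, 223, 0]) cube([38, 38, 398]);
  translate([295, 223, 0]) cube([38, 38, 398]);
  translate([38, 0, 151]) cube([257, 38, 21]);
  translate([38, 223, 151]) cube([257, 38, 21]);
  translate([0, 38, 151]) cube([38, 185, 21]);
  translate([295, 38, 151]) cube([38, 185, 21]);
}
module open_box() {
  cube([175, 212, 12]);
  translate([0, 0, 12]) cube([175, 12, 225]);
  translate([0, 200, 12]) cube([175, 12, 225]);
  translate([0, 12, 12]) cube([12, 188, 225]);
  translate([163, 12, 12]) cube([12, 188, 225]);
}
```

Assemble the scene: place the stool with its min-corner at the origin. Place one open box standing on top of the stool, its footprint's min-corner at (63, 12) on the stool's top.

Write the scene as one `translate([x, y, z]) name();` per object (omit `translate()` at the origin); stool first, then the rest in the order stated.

stool();
translate([63, 12, 435]) open_box();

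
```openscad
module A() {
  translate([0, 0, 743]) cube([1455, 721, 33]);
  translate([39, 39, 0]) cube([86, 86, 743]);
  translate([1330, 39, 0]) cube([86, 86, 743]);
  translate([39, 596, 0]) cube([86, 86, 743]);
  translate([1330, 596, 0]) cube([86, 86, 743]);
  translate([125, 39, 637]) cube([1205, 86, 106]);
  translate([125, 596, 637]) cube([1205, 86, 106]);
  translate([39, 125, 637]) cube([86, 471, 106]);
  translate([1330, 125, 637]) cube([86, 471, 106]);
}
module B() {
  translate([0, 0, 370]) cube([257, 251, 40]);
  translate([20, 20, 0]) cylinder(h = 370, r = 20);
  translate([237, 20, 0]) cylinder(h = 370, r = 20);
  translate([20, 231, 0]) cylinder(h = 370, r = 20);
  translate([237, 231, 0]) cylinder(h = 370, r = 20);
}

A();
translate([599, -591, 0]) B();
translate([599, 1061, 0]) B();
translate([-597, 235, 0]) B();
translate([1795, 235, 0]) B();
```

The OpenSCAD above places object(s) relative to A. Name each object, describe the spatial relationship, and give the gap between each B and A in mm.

Each stool's nearest face is 340 mm from the table's bounding box.

A is a table. B is a stool. Four stools sit around the table at the −y, +y, −x, +x sides. The gap between each stool and the table is 340 mm.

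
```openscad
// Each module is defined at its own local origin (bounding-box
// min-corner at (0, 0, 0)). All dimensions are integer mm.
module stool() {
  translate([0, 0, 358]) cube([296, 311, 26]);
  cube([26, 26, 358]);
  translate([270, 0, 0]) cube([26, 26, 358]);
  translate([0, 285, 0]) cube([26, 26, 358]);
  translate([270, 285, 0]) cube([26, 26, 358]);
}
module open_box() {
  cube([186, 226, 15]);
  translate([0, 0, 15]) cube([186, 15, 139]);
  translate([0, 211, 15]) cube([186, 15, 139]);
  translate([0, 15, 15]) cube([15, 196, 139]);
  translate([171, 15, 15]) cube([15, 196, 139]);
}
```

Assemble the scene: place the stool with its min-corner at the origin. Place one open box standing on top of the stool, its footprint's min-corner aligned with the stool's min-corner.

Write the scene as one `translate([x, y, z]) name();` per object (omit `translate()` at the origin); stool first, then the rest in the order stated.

stool();
translate([0, 0, 384]) open_box();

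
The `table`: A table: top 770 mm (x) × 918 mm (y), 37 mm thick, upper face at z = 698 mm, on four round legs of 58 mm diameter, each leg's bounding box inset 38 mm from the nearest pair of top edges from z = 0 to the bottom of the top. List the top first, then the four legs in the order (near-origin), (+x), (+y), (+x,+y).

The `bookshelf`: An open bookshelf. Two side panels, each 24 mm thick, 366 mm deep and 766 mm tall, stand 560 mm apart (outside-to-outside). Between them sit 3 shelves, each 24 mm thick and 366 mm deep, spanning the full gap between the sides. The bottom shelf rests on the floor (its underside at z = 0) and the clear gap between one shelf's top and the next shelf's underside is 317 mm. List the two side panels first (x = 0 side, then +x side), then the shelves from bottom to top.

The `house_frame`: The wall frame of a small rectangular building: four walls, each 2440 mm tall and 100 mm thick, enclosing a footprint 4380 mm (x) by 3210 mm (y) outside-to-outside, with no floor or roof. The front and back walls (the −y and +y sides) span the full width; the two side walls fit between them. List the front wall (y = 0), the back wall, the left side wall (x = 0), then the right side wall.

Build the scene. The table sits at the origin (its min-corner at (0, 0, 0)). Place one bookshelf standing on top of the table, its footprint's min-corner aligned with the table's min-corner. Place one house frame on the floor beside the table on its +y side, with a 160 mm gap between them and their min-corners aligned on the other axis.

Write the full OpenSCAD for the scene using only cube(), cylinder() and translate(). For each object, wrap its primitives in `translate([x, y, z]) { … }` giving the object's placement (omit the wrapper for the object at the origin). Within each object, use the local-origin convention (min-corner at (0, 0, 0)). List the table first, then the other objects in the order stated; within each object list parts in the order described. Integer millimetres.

translate([0, 0, 661]) cube([770, 918, 37]);
translate([67, 67, 0]) cylinder(h = 661, r = 29);
translate([703, 67, 0]) cylinder(h = 661, r = 29);
translate([67, 851, 0]) cylinder(h = 661, r = 29);
translate([703, 851, 0]) cylinder(h = 661, r = 29);
translate([0, 0, 698]) {
  cube([24, 366, 766]);
  translate([536, 0, 0]) cube([24, 366, 766]);
  translate([24, 0, 0]) cube([512, 366, 24]);
  translate([24, 0, 341]) cube([512, 366, 24]);
  translate([24, 0, 682]) cube([512, 366, 24]);
}
translate([0, 1078, 0]) {
  cube([4380, 100, 2440]);
  translate([0, 3110, 0]) cube([4380, 100, 2440]);
  translate([0, 100, 0]) cube([100, 3010, 2440]);
  translate([4280, 100, 0]) cube([100, 3010, 2440]);
}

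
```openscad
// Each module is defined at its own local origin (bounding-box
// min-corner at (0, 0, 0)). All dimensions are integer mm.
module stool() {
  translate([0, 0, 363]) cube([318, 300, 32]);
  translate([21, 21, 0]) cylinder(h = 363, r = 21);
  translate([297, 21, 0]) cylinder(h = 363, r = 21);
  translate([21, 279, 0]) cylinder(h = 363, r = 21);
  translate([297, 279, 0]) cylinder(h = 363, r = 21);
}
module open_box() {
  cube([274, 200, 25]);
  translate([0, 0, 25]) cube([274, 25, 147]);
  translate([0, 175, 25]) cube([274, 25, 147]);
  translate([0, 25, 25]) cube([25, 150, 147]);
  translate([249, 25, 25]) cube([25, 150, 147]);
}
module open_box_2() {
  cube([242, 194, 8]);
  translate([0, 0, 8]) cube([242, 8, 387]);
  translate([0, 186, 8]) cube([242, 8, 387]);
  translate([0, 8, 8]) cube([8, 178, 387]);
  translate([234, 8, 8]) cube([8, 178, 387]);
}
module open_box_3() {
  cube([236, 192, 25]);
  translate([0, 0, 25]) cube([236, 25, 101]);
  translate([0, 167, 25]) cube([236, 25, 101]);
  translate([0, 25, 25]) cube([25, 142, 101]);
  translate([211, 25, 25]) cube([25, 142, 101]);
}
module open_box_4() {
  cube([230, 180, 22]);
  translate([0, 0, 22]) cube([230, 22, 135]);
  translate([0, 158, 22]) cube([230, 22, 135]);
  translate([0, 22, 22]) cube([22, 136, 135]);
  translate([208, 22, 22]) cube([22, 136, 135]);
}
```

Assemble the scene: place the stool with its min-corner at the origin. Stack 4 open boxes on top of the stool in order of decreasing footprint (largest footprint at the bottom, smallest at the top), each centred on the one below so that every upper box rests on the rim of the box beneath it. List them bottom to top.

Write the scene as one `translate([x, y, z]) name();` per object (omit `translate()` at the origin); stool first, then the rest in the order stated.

stool();
translate([22, 50, 395]) open_box();
translate([38, 53, 567]) open_box_2();
translate([41, 54, 962]) open_box_3();
translate([44, 60, 1088]) open_box_4();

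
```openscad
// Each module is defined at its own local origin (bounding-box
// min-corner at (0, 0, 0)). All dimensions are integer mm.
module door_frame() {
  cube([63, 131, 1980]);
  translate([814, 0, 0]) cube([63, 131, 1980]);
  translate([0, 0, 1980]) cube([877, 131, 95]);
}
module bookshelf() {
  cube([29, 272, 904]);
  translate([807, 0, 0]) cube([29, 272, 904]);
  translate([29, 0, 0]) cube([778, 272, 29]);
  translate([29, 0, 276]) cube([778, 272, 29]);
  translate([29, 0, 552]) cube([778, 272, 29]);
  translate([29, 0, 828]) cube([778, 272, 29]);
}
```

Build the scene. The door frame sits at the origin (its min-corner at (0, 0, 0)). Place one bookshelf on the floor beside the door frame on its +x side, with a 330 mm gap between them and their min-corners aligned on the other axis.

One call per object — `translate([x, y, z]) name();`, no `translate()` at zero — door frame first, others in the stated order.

door_frame();
translate([1207, 0, 0]) bookshelf();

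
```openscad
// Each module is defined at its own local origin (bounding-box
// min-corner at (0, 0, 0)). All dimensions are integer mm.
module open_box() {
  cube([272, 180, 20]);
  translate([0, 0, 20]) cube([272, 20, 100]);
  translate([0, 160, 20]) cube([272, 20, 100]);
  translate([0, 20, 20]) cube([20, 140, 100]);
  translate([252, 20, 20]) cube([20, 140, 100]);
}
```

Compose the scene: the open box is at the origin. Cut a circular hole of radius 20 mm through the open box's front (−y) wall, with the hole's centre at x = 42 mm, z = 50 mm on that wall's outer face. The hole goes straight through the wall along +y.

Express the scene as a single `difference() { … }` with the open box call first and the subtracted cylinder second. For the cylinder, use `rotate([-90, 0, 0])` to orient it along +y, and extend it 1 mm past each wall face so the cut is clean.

difference() {
  open_box();
  translate([42, -1, 50]) rotate([-90, 0, 0]) cylinder(h = 22, r = 20);
}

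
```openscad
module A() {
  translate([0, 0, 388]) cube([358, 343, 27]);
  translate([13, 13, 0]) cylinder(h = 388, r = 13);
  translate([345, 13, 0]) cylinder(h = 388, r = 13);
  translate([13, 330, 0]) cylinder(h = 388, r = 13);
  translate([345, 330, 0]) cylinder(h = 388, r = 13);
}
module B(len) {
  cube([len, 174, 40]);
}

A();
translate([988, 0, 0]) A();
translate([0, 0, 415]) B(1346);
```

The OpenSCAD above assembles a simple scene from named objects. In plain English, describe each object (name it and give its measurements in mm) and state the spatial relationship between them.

A is a four-legged stool. The seat is 358×343 mm, 27 mm thick, top at z = 415 mm. It stands on four round legs, each 26 mm in diameter, from z = 0 to the seat underside, each leg's axis is inset half a diameter from the nearest pair of seat edges (so the leg's bounding box is flush with the corner).

B is a rectangular beam 1346 mm long (x), 174 mm deep (y), 40 mm thick (z).

The beam spans the tops of two stools placed 630 mm apart, resting at z = 415 mm.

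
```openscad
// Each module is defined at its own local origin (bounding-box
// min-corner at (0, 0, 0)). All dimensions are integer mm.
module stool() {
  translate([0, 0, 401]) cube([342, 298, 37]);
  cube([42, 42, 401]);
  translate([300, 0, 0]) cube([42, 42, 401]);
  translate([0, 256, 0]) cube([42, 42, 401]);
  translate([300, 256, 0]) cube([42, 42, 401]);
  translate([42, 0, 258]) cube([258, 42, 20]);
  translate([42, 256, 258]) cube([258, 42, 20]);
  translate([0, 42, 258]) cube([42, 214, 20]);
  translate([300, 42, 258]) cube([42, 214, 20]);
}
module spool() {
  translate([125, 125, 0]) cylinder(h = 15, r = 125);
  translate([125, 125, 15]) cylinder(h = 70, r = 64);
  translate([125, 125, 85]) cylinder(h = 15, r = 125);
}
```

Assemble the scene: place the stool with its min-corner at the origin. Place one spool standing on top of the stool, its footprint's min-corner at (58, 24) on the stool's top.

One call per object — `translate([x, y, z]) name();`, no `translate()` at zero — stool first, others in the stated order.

stool();
translate([58, 24, 438]) spool();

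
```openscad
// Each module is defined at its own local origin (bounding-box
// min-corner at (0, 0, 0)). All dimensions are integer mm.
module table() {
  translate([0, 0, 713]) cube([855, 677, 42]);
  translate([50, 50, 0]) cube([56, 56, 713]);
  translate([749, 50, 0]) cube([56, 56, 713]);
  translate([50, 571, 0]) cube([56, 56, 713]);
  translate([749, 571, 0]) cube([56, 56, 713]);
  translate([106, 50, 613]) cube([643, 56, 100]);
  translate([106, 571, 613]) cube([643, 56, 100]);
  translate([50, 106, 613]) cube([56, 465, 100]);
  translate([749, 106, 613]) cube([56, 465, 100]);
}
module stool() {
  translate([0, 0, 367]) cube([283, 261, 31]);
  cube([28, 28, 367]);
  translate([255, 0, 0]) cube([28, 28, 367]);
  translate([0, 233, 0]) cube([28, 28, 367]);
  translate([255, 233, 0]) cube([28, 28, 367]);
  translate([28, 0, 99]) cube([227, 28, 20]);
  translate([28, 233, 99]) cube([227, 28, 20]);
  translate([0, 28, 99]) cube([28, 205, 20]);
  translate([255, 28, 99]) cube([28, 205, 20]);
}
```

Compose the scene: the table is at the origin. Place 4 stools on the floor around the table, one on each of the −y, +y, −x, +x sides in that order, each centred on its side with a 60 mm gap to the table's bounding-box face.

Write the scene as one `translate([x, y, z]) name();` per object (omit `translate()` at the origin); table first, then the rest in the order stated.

table();
translate([286, -321, 0]) stool();
translate([286, 737, 0]) stool();
translate([-343, 208, 0]) stool();
translate([915, 208, 0]) stool();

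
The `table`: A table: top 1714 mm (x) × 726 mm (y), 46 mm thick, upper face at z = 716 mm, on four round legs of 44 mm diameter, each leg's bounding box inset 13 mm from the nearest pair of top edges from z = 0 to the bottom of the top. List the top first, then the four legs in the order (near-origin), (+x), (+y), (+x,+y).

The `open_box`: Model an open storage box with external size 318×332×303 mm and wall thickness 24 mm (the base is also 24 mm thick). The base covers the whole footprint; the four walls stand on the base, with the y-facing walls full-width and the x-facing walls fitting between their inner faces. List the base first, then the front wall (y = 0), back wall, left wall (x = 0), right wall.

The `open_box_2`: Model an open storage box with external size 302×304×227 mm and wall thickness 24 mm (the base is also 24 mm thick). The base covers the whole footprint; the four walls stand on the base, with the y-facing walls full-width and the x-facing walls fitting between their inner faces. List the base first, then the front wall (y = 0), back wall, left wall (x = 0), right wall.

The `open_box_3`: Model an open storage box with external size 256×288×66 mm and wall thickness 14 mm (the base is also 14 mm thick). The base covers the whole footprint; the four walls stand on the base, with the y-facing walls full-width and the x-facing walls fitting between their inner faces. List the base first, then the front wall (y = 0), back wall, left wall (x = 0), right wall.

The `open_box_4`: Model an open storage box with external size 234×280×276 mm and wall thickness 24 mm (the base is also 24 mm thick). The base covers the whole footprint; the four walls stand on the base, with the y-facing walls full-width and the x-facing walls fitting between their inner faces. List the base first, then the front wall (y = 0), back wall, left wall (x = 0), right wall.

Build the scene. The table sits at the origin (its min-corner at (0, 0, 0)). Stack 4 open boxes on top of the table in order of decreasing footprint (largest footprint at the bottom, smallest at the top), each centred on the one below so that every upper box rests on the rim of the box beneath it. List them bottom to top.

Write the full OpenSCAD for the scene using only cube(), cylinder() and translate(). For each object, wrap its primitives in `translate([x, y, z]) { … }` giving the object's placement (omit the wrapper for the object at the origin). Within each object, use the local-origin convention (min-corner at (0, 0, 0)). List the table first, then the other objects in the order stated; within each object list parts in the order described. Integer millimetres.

translate([0, 0, 670]) cube([1714, 726, 46]);
translate([35, 35, 0]) cylinder(h = 670, r = 22);
translate([1679, 35, 0]) cylinder(h = 670, r = 22);
translate([35, 691, 0]) cylinder(h = 670, r = 22);
translate([1679, 691, 0]) cylinder(h = 670, r = 22);
translate([698, 197, 716]) {
  cube([318, 332, 24]);
  translate([0, 0, 24]) cube([318, 24, 279]);
  translate([0, 308, 24]) cube([318, 24, 279]);
  translate([0, 24, 24]) cube([24, 284, 279]);
  translate([294, 24, 24]) cube([24, 284, 279]);
}
translate([706, 211, 1019]) {
  cube([302, 304, 24]);
  translate([0, 0, 24]) cube([302, 24, 203]);
  translate([0, 280, 24]) cube([302, 24, 203]);
  translate([0, 24, 24]) cube([24, 256, 203]);
  translate([278, 24, 24]) cube([24, 256, 203]);
}
translate([729, 219, 1246]) {
  cube([256, 288, 14]);
  translate([0, 0, 14]) cube([256, 14, 52]);
  translate([0, 274, 14]) cube([256, 14, 52]);
  translate([0, 14, 14]) cube([14, 260, 52]);
  translate([242, 14, 14]) cube([14, 260, 52]);
}
translate([740, 223, 1312]) {
  cube([234, 280, 24]);
  translate([0, 0, 24]) cube([234, 24, 252]);
  translate([0, 256, 24]) cube([234, 24, 252]);
  translate([0, 24, 24]) cube([24, 232, 252]);
  translate([210, 24, 24]) cube([24, 232, 252]);
}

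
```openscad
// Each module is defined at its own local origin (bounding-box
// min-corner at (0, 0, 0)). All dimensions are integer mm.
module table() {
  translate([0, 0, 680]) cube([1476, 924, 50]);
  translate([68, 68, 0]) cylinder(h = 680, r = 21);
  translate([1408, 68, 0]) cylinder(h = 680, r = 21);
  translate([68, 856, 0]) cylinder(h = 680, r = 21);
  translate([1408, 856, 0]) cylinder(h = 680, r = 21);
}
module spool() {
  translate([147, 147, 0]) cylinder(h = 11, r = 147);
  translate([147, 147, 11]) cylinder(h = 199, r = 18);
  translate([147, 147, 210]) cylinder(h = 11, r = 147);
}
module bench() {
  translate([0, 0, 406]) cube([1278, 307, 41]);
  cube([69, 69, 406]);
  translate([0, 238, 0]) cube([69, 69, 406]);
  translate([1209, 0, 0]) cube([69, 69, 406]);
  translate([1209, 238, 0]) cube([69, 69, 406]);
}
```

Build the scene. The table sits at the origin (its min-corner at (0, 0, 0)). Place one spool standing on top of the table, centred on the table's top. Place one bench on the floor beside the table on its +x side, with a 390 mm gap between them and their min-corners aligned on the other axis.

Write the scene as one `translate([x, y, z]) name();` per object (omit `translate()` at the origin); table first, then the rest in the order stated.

table();
translate([591, 315, 730]) spool();
translate([1866, 0, 0]) bench();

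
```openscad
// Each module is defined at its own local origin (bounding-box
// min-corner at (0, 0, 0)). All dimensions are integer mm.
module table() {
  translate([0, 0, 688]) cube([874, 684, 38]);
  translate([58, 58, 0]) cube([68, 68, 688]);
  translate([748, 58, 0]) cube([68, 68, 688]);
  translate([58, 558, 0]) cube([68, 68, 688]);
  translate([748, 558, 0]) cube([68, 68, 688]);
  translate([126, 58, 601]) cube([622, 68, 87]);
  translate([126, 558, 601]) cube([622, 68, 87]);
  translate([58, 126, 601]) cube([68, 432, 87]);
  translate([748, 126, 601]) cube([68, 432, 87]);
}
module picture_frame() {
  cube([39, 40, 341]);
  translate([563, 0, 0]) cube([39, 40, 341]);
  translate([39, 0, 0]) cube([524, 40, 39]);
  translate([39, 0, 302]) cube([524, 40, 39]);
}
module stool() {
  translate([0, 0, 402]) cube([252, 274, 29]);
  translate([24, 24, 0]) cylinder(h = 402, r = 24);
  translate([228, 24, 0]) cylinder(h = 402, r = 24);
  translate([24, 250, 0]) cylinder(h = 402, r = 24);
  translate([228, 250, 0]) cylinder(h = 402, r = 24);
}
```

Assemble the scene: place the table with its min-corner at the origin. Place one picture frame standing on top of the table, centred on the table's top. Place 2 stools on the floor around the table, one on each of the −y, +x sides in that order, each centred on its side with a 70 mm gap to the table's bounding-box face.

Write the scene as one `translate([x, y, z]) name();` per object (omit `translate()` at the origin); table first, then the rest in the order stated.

table();
translate([136, 322, 726]) picture_frame();
translate([311, -344, 0]) stool();
translate([944, 205, 0]) stool();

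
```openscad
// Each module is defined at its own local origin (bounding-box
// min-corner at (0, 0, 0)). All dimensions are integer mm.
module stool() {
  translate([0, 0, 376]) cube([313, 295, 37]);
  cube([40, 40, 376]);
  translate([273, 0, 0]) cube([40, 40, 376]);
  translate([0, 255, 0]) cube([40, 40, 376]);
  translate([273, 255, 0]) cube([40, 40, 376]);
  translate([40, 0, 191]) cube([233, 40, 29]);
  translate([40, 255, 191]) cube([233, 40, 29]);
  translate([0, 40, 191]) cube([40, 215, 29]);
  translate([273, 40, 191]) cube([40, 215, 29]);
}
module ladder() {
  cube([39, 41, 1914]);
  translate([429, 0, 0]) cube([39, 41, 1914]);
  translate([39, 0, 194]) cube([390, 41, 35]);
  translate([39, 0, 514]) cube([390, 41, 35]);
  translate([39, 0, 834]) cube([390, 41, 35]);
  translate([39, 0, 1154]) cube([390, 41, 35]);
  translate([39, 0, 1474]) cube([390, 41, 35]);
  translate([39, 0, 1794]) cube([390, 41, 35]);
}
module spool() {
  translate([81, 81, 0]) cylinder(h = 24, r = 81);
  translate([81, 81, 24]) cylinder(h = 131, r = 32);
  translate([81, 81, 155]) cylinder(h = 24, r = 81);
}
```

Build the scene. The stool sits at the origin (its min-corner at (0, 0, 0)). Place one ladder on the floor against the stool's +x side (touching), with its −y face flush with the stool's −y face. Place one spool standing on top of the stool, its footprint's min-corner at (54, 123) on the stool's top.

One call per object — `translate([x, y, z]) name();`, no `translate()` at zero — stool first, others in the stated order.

stool();
translate([313, 0, 0]) ladder();
translate([54, 123, 413]) spool();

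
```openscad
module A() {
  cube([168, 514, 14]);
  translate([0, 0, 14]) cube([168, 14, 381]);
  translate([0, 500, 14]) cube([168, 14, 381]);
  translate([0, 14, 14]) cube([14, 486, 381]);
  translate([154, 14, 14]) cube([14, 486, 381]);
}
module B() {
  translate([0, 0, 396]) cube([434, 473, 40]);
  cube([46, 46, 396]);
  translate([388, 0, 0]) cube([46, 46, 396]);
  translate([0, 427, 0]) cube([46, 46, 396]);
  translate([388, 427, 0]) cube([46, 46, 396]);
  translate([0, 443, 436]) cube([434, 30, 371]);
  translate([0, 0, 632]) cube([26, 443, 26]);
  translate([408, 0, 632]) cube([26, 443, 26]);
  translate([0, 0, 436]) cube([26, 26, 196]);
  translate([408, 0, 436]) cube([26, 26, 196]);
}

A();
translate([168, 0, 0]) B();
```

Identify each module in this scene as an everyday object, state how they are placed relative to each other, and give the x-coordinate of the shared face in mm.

A is an open box. B is a chair. The chair is against the open box's +x side, with their −y faces flush. The x-coordinate of the shared face is 168 mm.

The open box's +x face and the chair's −x face are both at x = 168 mm.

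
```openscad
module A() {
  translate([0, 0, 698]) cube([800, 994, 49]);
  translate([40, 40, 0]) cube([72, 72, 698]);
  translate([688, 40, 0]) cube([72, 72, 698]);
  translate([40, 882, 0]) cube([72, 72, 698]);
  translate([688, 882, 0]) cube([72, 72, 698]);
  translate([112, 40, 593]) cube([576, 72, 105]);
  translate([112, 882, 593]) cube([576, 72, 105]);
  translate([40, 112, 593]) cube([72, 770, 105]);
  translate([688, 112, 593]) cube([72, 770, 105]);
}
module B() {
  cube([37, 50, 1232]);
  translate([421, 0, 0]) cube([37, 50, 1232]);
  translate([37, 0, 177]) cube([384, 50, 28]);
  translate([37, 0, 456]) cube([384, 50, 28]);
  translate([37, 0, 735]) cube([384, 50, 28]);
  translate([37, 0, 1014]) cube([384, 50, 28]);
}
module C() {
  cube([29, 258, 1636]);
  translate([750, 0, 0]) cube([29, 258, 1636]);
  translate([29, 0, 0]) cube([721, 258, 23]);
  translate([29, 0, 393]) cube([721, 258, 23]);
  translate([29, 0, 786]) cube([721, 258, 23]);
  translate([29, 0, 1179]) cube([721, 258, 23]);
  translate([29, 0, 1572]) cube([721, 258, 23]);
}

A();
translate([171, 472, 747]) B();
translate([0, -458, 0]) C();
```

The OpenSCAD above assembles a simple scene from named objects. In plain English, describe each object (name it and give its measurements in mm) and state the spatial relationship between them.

A is a table with a 800×994 mm rectangular top, 49 mm thick, top surface at z = 747 mm, supported by four 72×72 mm square legs, each inset 40 mm from the nearest pair of top edges, running from the floor. Four apron rails, 72 mm thick and 105 mm tall, run between adjacent legs with their top edges flush with the underside of the top and their outer faces flush with the legs' outer faces.

B is a wooden ladder with two side rails of 37×50 mm section and 1232 mm height, set 458 mm apart overall. Between them run 4 rectangular rungs (50 mm deep, 28 mm thick), front faces flush with the rails' −y face. The bottom of the first rung is 177 mm above the floor and each subsequent rung is 279 mm higher than the one below.

C is a bookshelf 779 mm wide overall, 258 mm deep and 1636 mm tall. The two sides are 29 mm thick vertical panels. 5 horizontal shelves of 23 mm thickness span between the inner faces of the sides; the lowest shelf sits on the floor and shelves are stacked with a clear vertical gap of 370 mm between each pair.

The ladder is on top of the table, centred. The bookshelf is on the floor beside the table on its −y side.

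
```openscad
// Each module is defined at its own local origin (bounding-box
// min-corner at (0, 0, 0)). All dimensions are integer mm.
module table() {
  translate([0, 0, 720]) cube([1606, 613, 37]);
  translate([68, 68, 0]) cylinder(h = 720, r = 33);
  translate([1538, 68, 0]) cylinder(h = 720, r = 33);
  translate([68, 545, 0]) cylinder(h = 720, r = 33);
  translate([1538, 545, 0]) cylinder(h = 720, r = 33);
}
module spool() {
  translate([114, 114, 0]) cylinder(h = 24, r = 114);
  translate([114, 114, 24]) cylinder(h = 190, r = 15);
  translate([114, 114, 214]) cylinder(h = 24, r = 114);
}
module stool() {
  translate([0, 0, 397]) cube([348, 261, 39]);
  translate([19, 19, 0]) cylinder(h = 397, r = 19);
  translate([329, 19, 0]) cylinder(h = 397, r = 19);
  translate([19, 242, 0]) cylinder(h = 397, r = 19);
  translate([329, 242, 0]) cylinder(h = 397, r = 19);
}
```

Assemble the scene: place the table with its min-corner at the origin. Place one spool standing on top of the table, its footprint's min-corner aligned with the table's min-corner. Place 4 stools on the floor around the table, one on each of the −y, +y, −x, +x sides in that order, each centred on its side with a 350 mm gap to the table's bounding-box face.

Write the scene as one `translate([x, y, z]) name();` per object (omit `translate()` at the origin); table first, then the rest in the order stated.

table();
translate([0, 0, 757]) spool();
translate([629, -611, 0]) stool();
translate([629, 963, 0]) stool();
translate([-698, 176, 0]) stool();
translate([1956, 176, 0]) stool();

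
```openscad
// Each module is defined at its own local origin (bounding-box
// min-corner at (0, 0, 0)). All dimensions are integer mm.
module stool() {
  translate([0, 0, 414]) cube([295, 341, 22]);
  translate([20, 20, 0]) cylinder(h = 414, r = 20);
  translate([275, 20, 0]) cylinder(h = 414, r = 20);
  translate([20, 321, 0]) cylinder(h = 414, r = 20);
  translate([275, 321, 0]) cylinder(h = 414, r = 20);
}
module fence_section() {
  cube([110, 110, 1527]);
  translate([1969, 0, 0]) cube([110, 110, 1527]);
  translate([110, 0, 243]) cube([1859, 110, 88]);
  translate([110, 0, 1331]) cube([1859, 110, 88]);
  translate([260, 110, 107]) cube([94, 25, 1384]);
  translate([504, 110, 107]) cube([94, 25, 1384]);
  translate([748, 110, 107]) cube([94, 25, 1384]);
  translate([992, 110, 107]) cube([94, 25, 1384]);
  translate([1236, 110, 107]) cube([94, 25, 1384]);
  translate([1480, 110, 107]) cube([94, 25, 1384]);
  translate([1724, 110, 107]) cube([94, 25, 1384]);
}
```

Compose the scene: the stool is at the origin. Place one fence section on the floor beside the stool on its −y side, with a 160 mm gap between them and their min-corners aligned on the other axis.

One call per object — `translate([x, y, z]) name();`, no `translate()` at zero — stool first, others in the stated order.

stool();
translate([0, -295, 0]) fence_section();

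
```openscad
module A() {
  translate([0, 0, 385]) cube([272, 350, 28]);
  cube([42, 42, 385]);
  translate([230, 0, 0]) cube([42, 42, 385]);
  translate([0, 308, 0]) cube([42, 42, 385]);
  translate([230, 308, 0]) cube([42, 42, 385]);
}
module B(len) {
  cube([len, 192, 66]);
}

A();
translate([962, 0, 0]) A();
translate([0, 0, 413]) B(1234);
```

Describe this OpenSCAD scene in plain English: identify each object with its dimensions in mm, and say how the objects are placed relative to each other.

A is a simple wooden stool: a rectangular seat 272 mm (x) by 350 mm (y), 28 mm thick, top face at z = 413 mm, on four square legs, each 42×42 mm in cross-section. The legs rest on z = 0, each flush with a corner of the seat.

B is a rectangular beam 1234 mm long (x), 192 mm deep (y), 66 mm thick (z).

The beam spans the tops of two stools placed 690 mm apart, resting at z = 413 mm.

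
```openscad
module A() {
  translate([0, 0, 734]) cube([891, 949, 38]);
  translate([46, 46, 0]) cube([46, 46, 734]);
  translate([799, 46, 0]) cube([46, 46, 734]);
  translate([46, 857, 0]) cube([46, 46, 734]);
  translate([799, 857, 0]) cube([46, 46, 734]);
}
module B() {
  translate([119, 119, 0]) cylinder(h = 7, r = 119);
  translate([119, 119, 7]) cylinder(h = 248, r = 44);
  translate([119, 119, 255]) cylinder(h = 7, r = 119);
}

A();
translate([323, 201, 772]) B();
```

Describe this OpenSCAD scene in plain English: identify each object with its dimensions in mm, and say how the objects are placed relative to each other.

A is a table: top 891 mm (x) × 949 mm (y), 38 mm thick, upper face at z = 772 mm, on four 46×46 mm square legs, each inset 46 mm from the nearest pair of top edges, running from z = 0 to the bottom of the top.

B is a spool: two coaxial disc flanges of radius 119 mm and thickness 7 mm, joined by a core cylinder of radius 44 mm and height 248 mm. The lower flange rests on z = 0 and the three cylinders share a vertical axis.

The spool is on top of the table.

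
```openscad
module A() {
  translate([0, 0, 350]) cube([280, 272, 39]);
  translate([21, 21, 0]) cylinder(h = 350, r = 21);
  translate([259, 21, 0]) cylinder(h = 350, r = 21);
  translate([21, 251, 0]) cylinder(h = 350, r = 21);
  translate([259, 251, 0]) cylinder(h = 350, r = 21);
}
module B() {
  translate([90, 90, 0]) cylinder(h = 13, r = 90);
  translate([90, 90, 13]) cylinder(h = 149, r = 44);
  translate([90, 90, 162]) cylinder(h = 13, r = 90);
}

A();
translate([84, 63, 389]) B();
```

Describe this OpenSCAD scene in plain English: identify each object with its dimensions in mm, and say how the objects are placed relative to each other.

A is a four-legged stool. The seat is 280×272 mm, 39 mm thick, top at z = 389 mm. It stands on four round legs, each 42 mm in diameter, from z = 0 to the seat underside, each leg's axis is inset half a diameter from the nearest pair of seat edges (so the leg's bounding box is flush with the corner).

B is a spool: two coaxial disc flanges of radius 90 mm and thickness 13 mm, joined by a core cylinder of radius 44 mm and height 149 mm. The lower flange rests on z = 0 and the three cylinders share a vertical axis.

The spool is on top of the stool.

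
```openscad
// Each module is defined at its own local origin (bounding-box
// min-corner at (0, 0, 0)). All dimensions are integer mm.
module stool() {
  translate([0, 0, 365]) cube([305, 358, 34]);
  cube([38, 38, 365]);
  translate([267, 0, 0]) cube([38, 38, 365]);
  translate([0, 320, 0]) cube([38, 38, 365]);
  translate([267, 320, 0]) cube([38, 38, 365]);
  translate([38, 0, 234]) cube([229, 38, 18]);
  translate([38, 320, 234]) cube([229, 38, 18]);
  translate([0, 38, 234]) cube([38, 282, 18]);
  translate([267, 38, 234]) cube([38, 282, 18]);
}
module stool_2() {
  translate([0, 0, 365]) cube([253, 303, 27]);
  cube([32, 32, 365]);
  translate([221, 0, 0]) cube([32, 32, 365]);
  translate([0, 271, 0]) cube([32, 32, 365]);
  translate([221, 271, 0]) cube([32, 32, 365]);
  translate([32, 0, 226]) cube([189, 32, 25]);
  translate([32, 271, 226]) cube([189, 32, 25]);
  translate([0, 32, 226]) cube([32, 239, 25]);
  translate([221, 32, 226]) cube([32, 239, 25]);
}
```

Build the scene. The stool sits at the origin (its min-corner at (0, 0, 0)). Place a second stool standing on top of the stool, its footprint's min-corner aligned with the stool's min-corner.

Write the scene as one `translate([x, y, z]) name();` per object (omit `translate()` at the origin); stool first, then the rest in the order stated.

stool();
translate([0, 0, 399]) stool_2();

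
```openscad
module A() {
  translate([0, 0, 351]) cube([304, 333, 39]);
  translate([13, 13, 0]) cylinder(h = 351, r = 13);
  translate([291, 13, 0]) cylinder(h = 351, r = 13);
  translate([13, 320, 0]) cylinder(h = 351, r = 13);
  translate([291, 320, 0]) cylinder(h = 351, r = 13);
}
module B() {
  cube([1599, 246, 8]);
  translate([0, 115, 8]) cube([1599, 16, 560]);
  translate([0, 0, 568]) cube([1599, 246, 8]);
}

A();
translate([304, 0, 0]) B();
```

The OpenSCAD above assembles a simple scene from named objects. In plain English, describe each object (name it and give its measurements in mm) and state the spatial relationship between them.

A is a simple wooden stool: a rectangular seat 304 mm (x) by 333 mm (y), 39 mm thick, top face at z = 390 mm, on four round legs, each 26 mm in diameter. The legs rest on z = 0, each leg's axis is inset half a diameter from the nearest pair of seat edges (so the leg's bounding box is flush with the corner).

B is an I-beam lying along x, 1599 mm long. Overall section height 576 mm. Two flanges 246 mm wide (y) and 8 mm thick, one on the floor and one at the top; a web 16 mm thick runs between them, centred on the flange width.

The I-beam is against the stool's +x side, with their −y faces flush.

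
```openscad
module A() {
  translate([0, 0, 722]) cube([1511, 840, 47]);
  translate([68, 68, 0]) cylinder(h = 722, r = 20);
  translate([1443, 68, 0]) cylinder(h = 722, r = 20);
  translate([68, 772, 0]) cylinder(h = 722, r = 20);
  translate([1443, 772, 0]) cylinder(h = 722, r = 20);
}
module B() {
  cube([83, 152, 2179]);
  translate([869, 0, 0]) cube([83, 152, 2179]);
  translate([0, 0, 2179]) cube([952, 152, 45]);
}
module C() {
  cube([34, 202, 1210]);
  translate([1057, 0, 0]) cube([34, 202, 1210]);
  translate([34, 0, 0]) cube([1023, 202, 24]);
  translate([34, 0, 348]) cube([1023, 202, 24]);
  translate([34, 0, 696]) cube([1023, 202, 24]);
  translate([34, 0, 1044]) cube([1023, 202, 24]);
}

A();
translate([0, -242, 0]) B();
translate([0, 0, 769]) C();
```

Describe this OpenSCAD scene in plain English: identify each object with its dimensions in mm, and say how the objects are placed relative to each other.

A is a table with a 1511×840 mm rectangular top, 47 mm thick, top surface at z = 769 mm, supported by four round legs of 40 mm diameter, each leg's bounding box inset 48 mm from the nearest pair of top edges, running from the floor.

B is a door frame. The clear opening is 786 mm wide and 2179 mm high. Two 83 mm wide jambs, 152 mm deep, stand either side of the opening from the floor to the top of the opening. A 45 mm thick head sits across the top of both jambs, spanning the full outside width of the frame.

C is an open bookshelf. Two side panels, each 34 mm thick, 202 mm deep and 1210 mm tall, stand 1091 mm apart (outside-to-outside). Between them sit 4 shelves, each 24 mm thick and 202 mm deep, spanning the full gap between the sides. The bottom shelf rests on the floor (its underside at z = 0) and the clear gap between one shelf's top and the next shelf's underside is 324 mm.

The door frame is on the floor beside the table on its −y side. The bookshelf is on top of the table.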